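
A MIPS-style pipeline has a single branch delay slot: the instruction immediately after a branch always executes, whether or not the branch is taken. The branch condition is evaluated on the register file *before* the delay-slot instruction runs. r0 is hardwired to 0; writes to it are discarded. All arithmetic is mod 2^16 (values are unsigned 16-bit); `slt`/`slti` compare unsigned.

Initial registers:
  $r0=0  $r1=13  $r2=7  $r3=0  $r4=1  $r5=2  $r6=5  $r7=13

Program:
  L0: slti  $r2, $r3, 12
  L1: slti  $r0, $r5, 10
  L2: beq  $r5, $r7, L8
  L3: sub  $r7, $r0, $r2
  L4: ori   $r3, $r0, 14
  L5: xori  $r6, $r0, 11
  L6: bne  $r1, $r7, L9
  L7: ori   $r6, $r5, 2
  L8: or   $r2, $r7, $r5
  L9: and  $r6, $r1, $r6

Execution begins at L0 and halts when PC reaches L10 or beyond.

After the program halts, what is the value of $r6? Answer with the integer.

0

PC=0  slti  $r2, $r3, 12     | $r0=0 $r1=13 $r2=1 $r3=0 $r4=1 $r5=2 $r6=5 $r7=13
PC=1  slti  $r0, $r5, 10     | $r0=0 $r1=13 $r2=1 $r3=0 $r4=1 $r5=2 $r6=5 $r7=13
PC=2  beq  $r5, $r7, L8      | $r0=0 $r1=13 $r2=1 $r3=0 $r4=1 $r5=2 $r6=5 $r7=13  [not taken]
PC=3  sub  $r7, $r0, $r2     | $r0=0 $r1=13 $r2=1 $r3=0 $r4=1 $r5=2 $r6=5 $r7=65535
PC=4  ori   $r3, $r0, 14     | $r0=0 $r1=13 $r2=1 $r3=14 $r4=1 $r5=2 $r6=5 $r7=65535
PC=5  xori  $r6, $r0, 11     | $r0=0 $r1=13 $r2=1 $r3=14 $r4=1 $r5=2 $r6=11 $r7=65535
PC=6  bne  $r1, $r7, L9      | $r0=0 $r1=13 $r2=1 $r3=14 $r4=1 $r5=2 $r6=11 $r7=65535  [TAKEN]
PC=7  ori   $r6, $r5, 2      | $r0=0 $r1=13 $r2=1 $r3=14 $r4=1 $r5=2 $r6=2 $r7=65535
PC=9  and  $r6, $r1, $r6     | $r0=0 $r1=13 $r2=1 $r3=14 $r4=1 $r5=2 $r6=0 $r7=65535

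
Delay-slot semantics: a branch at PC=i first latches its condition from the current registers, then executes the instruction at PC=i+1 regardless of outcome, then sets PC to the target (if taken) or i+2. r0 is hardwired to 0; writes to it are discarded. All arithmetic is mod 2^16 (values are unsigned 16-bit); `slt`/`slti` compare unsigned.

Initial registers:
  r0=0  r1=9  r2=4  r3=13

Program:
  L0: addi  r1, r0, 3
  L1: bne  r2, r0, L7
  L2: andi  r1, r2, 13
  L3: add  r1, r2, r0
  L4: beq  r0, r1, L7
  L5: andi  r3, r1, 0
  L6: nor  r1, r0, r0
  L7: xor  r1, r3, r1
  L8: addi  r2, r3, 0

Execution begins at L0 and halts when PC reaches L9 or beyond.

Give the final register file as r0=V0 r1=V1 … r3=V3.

  step pc=0: addi  r1, r0, 3  regs=(0,3,4,13)
  step pc=1: bne  r2, r0, L7  cond=T  regs=(0,3,4,13)
  step pc=2: andi  r1, r2, 13  regs=(0,4,4,13)
  step pc=7: xor  r1, r3, r1  regs=(0,9,4,13)
  step pc=8: addi  r2, r3, 0  regs=(0,9,13,13)

r0=0 r1=9 r2=13 r3=13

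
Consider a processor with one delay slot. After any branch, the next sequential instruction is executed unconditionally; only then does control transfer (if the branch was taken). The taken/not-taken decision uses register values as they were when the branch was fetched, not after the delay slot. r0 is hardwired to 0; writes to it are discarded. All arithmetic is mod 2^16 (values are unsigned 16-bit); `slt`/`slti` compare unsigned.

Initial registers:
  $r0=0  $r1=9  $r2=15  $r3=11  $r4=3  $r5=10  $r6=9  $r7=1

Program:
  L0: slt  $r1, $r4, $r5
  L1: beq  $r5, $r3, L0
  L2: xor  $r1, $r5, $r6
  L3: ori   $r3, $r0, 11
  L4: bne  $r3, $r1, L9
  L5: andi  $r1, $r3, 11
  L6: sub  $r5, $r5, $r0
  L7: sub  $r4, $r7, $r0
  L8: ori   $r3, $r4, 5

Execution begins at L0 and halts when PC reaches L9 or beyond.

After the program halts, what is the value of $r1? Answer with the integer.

PC=0  slt  $r1, $r4, $r5     | $r0=0 $r1=1 $r2=15 $r3=11 $r4=3 $r5=10 $r6=9 $r7=1
PC=1  beq  $r5, $r3, L0      | $r0=0 $r1=1 $r2=15 $r3=11 $r4=3 $r5=10 $r6=9 $r7=1  [not taken]
PC=2  xor  $r1, $r5, $r6     | $r0=0 $r1=3 $r2=15 $r3=11 $r4=3 $r5=10 $r6=9 $r7=1
PC=3  ori   $r3, $r0, 11     | $r0=0 $r1=3 $r2=15 $r3=11 $r4=3 $r5=10 $r6=9 $r7=1
PC=4  bne  $r3, $r1, L9      | $r0=0 $r1=3 $r2=15 $r3=11 $r4=3 $r5=10 $r6=9 $r7=1  [TAKEN]
PC=5  andi  $r1, $r3, 11     | $r0=0 $r1=11 $r2=15 $r3=11 $r4=3 $r5=10 $r6=9 $r7=1

11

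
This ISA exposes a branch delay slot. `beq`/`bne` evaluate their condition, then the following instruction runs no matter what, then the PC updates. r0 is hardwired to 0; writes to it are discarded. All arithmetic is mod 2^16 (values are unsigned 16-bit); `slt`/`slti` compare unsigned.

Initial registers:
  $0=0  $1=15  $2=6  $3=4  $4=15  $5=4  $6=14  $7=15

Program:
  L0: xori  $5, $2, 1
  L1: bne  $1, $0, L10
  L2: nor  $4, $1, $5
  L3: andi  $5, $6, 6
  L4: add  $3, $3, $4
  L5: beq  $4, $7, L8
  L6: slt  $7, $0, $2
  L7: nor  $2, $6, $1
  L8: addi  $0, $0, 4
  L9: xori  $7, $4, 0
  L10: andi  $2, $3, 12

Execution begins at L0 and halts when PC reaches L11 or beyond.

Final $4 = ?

65520

[0] xori  $5, $2, 1  →  {$0:0, $1:15, $2:6, $3:4, $4:15, $5:7, $6:14, $7:15}
[1] bne  $1, $0, L10  →  {$0:0, $1:15, $2:6, $3:4, $4:15, $5:7, $6:14, $7:15}  ⟨branch taken⟩
[2] nor  $4, $1, $5  →  {$0:0, $1:15, $2:6, $3:4, $4:65520, $5:7, $6:14, $7:15}
[10] andi  $2, $3, 12  →  {$0:0, $1:15, $2:4, $3:4, $4:65520, $5:7, $6:14, $7:15}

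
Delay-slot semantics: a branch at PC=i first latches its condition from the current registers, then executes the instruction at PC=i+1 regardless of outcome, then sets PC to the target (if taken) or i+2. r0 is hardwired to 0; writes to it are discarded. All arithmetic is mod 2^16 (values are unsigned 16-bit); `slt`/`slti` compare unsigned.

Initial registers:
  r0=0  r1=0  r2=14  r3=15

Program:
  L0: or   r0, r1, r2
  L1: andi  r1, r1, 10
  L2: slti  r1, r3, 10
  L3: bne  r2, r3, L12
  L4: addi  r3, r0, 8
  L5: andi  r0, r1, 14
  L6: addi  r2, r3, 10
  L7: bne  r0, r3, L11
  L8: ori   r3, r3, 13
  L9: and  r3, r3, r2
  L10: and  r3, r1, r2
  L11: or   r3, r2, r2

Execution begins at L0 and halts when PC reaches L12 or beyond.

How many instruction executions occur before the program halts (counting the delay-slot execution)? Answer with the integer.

#0 or   r0, r1, r2 ; 0/0/14/15
#1 andi  r1, r1, 10 ; 0/0/14/15
#2 slti  r1, r3, 10 ; 0/0/14/15
#3 bne  r2, r3, L12 ; 0/0/14/15 ; →target
#4 addi  r3, r0, 8 ; 0/0/14/8

5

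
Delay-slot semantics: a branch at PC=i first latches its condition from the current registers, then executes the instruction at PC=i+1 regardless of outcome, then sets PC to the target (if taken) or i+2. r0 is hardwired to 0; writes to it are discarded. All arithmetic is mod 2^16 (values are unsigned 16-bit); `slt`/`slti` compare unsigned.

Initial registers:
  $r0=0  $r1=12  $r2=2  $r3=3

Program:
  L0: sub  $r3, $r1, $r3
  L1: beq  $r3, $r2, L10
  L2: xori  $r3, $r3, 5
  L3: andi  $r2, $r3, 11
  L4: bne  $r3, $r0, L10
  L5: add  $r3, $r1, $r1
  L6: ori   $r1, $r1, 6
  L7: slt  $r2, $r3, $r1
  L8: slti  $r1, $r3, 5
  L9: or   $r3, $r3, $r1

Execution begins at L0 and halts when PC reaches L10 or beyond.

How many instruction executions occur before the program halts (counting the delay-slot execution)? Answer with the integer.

6

  step pc=0: sub  $r3, $r1, $r3  regs=(0,12,2,9)
  step pc=1: beq  $r3, $r2, L10  cond=F  regs=(0,12,2,9)
  step pc=2: xori  $r3, $r3, 5  regs=(0,12,2,12)
  step pc=3: andi  $r2, $r3, 11  regs=(0,12,8,12)
  step pc=4: bne  $r3, $r0, L10  cond=T  regs=(0,12,8,12)
  step pc=5: add  $r3, $r1, $r1  regs=(0,12,8,24)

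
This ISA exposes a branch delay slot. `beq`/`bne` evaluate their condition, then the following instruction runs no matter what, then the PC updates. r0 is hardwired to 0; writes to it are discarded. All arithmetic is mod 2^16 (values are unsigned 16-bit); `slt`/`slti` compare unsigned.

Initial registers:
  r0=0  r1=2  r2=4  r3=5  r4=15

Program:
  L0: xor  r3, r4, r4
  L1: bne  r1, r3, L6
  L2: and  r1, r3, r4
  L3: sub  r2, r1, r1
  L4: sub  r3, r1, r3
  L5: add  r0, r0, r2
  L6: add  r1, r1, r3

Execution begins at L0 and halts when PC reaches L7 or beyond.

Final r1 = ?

  step pc=0: xor  r3, r4, r4  regs=(0,2,4,0,15)
  step pc=1: bne  r1, r3, L6  cond=T  regs=(0,2,4,0,15)
  step pc=2: and  r1, r3, r4  regs=(0,0,4,0,15)
  step pc=6: add  r1, r1, r3  regs=(0,0,4,0,15)

0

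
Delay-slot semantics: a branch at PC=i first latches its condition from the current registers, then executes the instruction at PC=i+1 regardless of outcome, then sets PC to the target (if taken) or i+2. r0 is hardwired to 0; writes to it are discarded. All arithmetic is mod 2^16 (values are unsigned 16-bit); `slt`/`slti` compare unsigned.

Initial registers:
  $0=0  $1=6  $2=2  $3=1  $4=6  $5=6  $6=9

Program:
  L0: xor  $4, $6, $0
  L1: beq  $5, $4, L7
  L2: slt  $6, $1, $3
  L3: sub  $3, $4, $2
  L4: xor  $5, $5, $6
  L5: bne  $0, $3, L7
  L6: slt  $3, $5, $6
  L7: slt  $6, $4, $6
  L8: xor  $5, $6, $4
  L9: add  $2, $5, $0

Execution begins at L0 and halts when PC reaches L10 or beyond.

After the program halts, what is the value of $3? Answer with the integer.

0

#0 xor  $4, $6, $0 ; 0/6/2/1/9/6/9
#1 beq  $5, $4, L7 ; 0/6/2/1/9/6/9 ; →fallthru
#2 slt  $6, $1, $3 ; 0/6/2/1/9/6/0
#3 sub  $3, $4, $2 ; 0/6/2/7/9/6/0
#4 xor  $5, $5, $6 ; 0/6/2/7/9/6/0
#5 bne  $0, $3, L7 ; 0/6/2/7/9/6/0 ; →target
#6 slt  $3, $5, $6 ; 0/6/2/0/9/6/0
#7 slt  $6, $4, $6 ; 0/6/2/0/9/6/0
#8 xor  $5, $6, $4 ; 0/6/2/0/9/9/0
#9 add  $2, $5, $0 ; 0/6/9/0/9/9/0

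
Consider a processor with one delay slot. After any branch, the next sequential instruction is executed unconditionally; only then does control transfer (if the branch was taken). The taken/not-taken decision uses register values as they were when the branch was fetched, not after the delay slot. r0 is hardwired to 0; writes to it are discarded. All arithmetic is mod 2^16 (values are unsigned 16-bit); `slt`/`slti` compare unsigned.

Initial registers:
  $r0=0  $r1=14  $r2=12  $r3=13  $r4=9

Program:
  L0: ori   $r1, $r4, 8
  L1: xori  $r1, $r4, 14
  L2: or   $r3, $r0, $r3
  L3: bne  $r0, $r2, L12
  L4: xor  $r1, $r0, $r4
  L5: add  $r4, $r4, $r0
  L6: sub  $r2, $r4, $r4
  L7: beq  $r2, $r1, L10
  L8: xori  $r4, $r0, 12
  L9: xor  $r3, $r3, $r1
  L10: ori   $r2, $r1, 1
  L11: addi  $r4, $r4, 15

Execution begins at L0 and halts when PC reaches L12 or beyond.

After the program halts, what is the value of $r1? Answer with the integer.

PC=0  ori   $r1, $r4, 8      | $r0=0 $r1=9 $r2=12 $r3=13 $r4=9
PC=1  xori  $r1, $r4, 14     | $r0=0 $r1=7 $r2=12 $r3=13 $r4=9
PC=2  or   $r3, $r0, $r3     | $r0=0 $r1=7 $r2=12 $r3=13 $r4=9
PC=3  bne  $r0, $r2, L12     | $r0=0 $r1=7 $r2=12 $r3=13 $r4=9  [TAKEN]
PC=4  xor  $r1, $r0, $r4     | $r0=0 $r1=9 $r2=12 $r3=13 $r4=9

9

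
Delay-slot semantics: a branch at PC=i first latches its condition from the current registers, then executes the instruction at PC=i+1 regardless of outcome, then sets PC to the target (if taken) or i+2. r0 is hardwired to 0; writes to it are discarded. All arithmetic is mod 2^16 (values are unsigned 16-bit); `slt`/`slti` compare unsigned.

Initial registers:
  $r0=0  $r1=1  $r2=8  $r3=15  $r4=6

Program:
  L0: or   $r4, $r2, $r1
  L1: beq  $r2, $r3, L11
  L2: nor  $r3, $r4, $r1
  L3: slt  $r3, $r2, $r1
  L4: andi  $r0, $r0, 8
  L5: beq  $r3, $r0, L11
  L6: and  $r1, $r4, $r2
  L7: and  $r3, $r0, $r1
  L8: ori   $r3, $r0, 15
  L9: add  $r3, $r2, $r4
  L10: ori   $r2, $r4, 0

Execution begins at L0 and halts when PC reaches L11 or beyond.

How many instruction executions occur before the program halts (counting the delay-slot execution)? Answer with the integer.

  step pc=0: or   $r4, $r2, $r1  regs=(0,1,8,15,9)
  step pc=1: beq  $r2, $r3, L11  cond=F  regs=(0,1,8,15,9)
  step pc=2: nor  $r3, $r4, $r1  regs=(0,1,8,65526,9)
  step pc=3: slt  $r3, $r2, $r1  regs=(0,1,8,0,9)
  step pc=4: andi  $r0, $r0, 8  regs=(0,1,8,0,9)
  step pc=5: beq  $r3, $r0, L11  cond=T  regs=(0,1,8,0,9)
  step pc=6: and  $r1, $r4, $r2  regs=(0,8,8,0,9)

7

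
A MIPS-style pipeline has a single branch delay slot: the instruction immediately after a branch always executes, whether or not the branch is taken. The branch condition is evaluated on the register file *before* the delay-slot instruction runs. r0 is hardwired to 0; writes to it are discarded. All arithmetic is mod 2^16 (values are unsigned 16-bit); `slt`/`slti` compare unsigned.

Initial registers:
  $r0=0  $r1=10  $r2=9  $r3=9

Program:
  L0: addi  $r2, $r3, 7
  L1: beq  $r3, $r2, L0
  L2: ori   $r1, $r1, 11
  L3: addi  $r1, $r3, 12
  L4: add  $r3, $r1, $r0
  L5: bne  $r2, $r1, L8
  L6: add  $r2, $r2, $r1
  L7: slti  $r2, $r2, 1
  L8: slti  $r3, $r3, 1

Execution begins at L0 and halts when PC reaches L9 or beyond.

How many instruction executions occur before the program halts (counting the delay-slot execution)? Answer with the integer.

8

  step pc=0: addi  $r2, $r3, 7  regs=(0,10,16,9)
  step pc=1: beq  $r3, $r2, L0  cond=F  regs=(0,10,16,9)
  step pc=2: ori   $r1, $r1, 11  regs=(0,11,16,9)
  step pc=3: addi  $r1, $r3, 12  regs=(0,21,16,9)
  step pc=4: add  $r3, $r1, $r0  regs=(0,21,16,21)
  step pc=5: bne  $r2, $r1, L8  cond=T  regs=(0,21,16,21)
  step pc=6: add  $r2, $r2, $r1  regs=(0,21,37,21)
  step pc=8: slti  $r3, $r3, 1  regs=(0,21,37,0)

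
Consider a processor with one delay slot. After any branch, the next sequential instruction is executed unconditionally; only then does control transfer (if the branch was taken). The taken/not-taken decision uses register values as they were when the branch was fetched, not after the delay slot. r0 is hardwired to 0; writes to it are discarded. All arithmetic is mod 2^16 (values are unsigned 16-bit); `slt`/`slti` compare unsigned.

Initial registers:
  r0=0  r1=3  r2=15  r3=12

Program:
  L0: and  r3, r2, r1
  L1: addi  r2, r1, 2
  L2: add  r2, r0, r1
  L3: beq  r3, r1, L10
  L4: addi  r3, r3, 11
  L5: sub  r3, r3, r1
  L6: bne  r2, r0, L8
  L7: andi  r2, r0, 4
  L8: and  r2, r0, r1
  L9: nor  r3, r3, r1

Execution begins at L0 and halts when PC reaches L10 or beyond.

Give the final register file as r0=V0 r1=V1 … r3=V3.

PC=0  and  r3, r2, r1        | r0=0 r1=3 r2=15 r3=3
PC=1  addi  r2, r1, 2        | r0=0 r1=3 r2=5 r3=3
PC=2  add  r2, r0, r1        | r0=0 r1=3 r2=3 r3=3
PC=3  beq  r3, r1, L10       | r0=0 r1=3 r2=3 r3=3  [TAKEN]
PC=4  addi  r3, r3, 11       | r0=0 r1=3 r2=3 r3=14

r0=0 r1=3 r2=3 r3=14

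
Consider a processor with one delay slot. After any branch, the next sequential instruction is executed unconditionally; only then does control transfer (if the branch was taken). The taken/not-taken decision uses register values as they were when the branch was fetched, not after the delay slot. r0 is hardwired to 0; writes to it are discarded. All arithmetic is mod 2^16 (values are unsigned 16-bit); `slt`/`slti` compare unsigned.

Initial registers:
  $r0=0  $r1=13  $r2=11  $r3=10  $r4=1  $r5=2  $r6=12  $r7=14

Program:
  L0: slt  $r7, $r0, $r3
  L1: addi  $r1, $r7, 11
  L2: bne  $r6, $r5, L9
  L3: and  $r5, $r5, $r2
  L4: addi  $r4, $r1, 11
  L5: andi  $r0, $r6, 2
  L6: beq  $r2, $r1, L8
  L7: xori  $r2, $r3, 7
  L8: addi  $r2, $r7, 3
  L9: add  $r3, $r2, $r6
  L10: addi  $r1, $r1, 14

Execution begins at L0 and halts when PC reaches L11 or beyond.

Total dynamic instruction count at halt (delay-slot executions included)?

6

  step pc=0: slt  $r7, $r0, $r3  regs=(0,13,11,10,1,2,12,1)
  step pc=1: addi  $r1, $r7, 11  regs=(0,12,11,10,1,2,12,1)
  step pc=2: bne  $r6, $r5, L9  cond=T  regs=(0,12,11,10,1,2,12,1)
  step pc=3: and  $r5, $r5, $r2  regs=(0,12,11,10,1,2,12,1)
  step pc=9: add  $r3, $r2, $r6  regs=(0,12,11,23,1,2,12,1)
  step pc=10: addi  $r1, $r1, 14  regs=(0,26,11,23,1,2,12,1)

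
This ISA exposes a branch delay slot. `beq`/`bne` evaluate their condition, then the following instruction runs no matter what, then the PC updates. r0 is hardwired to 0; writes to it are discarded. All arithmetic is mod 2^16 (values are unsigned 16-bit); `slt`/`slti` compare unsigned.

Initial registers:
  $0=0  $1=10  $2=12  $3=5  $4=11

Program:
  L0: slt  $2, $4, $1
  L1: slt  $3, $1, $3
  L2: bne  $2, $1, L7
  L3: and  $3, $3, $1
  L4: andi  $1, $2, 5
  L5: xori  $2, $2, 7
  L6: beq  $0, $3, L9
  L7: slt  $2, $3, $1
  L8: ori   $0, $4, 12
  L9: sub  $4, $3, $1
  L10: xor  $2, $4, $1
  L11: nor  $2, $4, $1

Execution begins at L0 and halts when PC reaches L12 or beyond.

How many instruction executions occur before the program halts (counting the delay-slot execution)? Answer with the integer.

  step pc=0: slt  $2, $4, $1  regs=(0,10,0,5,11)
  step pc=1: slt  $3, $1, $3  regs=(0,10,0,0,11)
  step pc=2: bne  $2, $1, L7  cond=T  regs=(0,10,0,0,11)
  step pc=3: and  $3, $3, $1  regs=(0,10,0,0,11)
  step pc=7: slt  $2, $3, $1  regs=(0,10,1,0,11)
  step pc=8: ori   $0, $4, 12  regs=(0,10,1,0,11)
  step pc=9: sub  $4, $3, $1  regs=(0,10,1,0,65526)
  step pc=10: xor  $2, $4, $1  regs=(0,10,65532,0,65526)
  step pc=11: nor  $2, $4, $1  regs=(0,10,1,0,65526)

9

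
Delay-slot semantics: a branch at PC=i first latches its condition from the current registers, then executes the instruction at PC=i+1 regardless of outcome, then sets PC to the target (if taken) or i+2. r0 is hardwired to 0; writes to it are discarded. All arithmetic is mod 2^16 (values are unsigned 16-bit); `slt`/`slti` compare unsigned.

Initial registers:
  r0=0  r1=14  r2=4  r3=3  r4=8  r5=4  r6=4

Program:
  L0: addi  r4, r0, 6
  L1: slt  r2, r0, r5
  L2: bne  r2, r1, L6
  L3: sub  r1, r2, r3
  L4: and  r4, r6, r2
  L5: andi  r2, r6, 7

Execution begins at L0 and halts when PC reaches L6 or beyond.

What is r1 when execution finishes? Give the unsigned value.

65534

PC=0  addi  r4, r0, 6        | r0=0 r1=14 r2=4 r3=3 r4=6 r5=4 r6=4
PC=1  slt  r2, r0, r5        | r0=0 r1=14 r2=1 r3=3 r4=6 r5=4 r6=4
PC=2  bne  r2, r1, L6        | r0=0 r1=14 r2=1 r3=3 r4=6 r5=4 r6=4  [TAKEN]
PC=3  sub  r1, r2, r3        | r0=0 r1=65534 r2=1 r3=3 r4=6 r5=4 r6=4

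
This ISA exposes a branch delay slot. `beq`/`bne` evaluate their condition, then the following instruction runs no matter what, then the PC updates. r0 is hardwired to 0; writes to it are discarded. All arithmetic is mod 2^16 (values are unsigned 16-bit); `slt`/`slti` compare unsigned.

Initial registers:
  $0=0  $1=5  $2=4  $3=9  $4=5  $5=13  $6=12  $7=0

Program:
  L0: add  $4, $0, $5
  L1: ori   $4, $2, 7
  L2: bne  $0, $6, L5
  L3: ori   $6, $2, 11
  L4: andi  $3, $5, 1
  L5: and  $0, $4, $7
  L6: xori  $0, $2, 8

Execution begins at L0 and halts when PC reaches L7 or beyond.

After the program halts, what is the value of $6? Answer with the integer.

15

[0] add  $4, $0, $5  →  {$0:0, $1:5, $2:4, $3:9, $4:13, $5:13, $6:12, $7:0}
[1] ori   $4, $2, 7  →  {$0:0, $1:5, $2:4, $3:9, $4:7, $5:13, $6:12, $7:0}
[2] bne  $0, $6, L5  →  {$0:0, $1:5, $2:4, $3:9, $4:7, $5:13, $6:12, $7:0}  ⟨branch taken⟩
[3] ori   $6, $2, 11  →  {$0:0, $1:5, $2:4, $3:9, $4:7, $5:13, $6:15, $7:0}
[5] and  $0, $4, $7  →  {$0:0, $1:5, $2:4, $3:9, $4:7, $5:13, $6:15, $7:0}
[6] xori  $0, $2, 8  →  {$0:0, $1:5, $2:4, $3:9, $4:7, $5:13, $6:15, $7:0}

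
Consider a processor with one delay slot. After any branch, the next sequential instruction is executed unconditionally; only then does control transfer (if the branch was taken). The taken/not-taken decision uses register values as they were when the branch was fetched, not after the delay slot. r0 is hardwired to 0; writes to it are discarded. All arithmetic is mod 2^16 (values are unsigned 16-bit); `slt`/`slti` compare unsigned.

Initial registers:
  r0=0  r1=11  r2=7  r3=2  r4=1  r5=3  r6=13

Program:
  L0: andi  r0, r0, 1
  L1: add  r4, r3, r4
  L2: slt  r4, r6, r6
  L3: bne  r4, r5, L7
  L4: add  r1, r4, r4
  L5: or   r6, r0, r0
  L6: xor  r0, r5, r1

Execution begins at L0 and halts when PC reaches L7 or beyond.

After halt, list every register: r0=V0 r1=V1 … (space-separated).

r0=0 r1=0 r2=7 r3=2 r4=0 r5=3 r6=13

PC=0  andi  r0, r0, 1        | r0=0 r1=11 r2=7 r3=2 r4=1 r5=3 r6=13
PC=1  add  r4, r3, r4        | r0=0 r1=11 r2=7 r3=2 r4=3 r5=3 r6=13
PC=2  slt  r4, r6, r6        | r0=0 r1=11 r2=7 r3=2 r4=0 r5=3 r6=13
PC=3  bne  r4, r5, L7        | r0=0 r1=11 r2=7 r3=2 r4=0 r5=3 r6=13  [TAKEN]
PC=4  add  r1, r4, r4        | r0=0 r1=0 r2=7 r3=2 r4=0 r5=3 r6=13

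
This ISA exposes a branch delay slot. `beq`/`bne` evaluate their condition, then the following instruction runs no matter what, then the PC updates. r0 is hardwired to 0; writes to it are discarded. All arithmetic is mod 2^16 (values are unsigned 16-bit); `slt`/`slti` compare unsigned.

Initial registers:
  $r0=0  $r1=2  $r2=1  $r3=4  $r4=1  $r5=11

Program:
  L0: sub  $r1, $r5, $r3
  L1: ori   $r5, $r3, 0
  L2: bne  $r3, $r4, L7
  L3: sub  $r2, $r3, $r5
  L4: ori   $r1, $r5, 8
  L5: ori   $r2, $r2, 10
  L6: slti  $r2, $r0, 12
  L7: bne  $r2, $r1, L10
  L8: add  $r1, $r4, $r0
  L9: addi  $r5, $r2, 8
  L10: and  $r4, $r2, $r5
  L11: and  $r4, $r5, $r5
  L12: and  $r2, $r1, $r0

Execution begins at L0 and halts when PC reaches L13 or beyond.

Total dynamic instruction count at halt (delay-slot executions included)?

9

  step pc=0: sub  $r1, $r5, $r3  regs=(0,7,1,4,1,11)
  step pc=1: ori   $r5, $r3, 0  regs=(0,7,1,4,1,4)
  step pc=2: bne  $r3, $r4, L7  cond=T  regs=(0,7,1,4,1,4)
  step pc=3: sub  $r2, $r3, $r5  regs=(0,7,0,4,1,4)
  step pc=7: bne  $r2, $r1, L10  cond=T  regs=(0,7,0,4,1,4)
  step pc=8: add  $r1, $r4, $r0  regs=(0,1,0,4,1,4)
  step pc=10: and  $r4, $r2, $r5  regs=(0,1,0,4,0,4)
  step pc=11: and  $r4, $r5, $r5  regs=(0,1,0,4,4,4)
  step pc=12: and  $r2, $r1, $r0  regs=(0,1,0,4,4,4)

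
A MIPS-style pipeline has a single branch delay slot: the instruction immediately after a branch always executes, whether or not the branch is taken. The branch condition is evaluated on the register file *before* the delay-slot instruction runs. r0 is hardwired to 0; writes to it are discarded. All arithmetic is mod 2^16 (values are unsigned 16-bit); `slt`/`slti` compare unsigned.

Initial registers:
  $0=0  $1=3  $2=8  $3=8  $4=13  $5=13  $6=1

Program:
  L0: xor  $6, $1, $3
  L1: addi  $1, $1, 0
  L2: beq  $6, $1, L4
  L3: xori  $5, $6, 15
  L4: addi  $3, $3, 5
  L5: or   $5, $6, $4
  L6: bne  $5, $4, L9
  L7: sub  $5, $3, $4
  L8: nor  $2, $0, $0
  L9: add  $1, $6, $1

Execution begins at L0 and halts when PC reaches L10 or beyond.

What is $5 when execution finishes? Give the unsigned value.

0

  step pc=0: xor  $6, $1, $3  regs=(0,3,8,8,13,13,11)
  step pc=1: addi  $1, $1, 0  regs=(0,3,8,8,13,13,11)
  step pc=2: beq  $6, $1, L4  cond=F  regs=(0,3,8,8,13,13,11)
  step pc=3: xori  $5, $6, 15  regs=(0,3,8,8,13,4,11)
  step pc=4: addi  $3, $3, 5  regs=(0,3,8,13,13,4,11)
  step pc=5: or   $5, $6, $4  regs=(0,3,8,13,13,15,11)
  step pc=6: bne  $5, $4, L9  cond=T  regs=(0,3,8,13,13,15,11)
  step pc=7: sub  $5, $3, $4  regs=(0,3,8,13,13,0,11)
  step pc=9: add  $1, $6, $1  regs=(0,14,8,13,13,0,11)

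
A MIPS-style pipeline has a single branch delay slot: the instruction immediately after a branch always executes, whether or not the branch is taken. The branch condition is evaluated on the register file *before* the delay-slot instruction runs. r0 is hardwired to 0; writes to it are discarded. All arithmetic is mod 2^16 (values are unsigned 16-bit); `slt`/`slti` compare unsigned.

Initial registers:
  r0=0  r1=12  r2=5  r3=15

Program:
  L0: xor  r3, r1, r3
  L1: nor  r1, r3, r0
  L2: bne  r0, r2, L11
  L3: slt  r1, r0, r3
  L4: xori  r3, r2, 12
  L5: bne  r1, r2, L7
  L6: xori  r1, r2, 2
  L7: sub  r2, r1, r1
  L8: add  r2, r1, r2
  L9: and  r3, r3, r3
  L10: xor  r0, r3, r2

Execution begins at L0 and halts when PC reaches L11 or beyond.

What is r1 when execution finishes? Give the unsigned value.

1

  step pc=0: xor  r3, r1, r3  regs=(0,12,5,3)
  step pc=1: nor  r1, r3, r0  regs=(0,65532,5,3)
  step pc=2: bne  r0, r2, L11  cond=T  regs=(0,65532,5,3)
  step pc=3: slt  r1, r0, r3  regs=(0,1,5,3)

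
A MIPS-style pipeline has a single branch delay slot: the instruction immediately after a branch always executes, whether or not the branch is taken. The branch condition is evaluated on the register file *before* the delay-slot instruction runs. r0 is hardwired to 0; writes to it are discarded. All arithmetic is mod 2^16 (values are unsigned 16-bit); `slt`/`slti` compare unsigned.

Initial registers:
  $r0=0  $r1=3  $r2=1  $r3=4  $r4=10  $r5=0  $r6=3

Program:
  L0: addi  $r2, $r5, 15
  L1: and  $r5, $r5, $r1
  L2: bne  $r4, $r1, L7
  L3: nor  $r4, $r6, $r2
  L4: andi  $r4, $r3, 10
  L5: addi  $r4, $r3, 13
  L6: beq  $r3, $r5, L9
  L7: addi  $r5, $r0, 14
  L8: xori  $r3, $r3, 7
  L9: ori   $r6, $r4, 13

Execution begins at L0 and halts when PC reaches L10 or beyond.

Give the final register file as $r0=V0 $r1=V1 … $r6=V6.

$r0=0 $r1=3 $r2=15 $r3=3 $r4=65520 $r5=14 $r6=65533

  step pc=0: addi  $r2, $r5, 15  regs=(0,3,15,4,10,0,3)
  step pc=1: and  $r5, $r5, $r1  regs=(0,3,15,4,10,0,3)
  step pc=2: bne  $r4, $r1, L7  cond=T  regs=(0,3,15,4,10,0,3)
  step pc=3: nor  $r4, $r6, $r2  regs=(0,3,15,4,65520,0,3)
  step pc=7: addi  $r5, $r0, 14  regs=(0,3,15,4,65520,14,3)
  step pc=8: xori  $r3, $r3, 7  regs=(0,3,15,3,65520,14,3)
  step pc=9: ori   $r6, $r4, 13  regs=(0,3,15,3,65520,14,65533)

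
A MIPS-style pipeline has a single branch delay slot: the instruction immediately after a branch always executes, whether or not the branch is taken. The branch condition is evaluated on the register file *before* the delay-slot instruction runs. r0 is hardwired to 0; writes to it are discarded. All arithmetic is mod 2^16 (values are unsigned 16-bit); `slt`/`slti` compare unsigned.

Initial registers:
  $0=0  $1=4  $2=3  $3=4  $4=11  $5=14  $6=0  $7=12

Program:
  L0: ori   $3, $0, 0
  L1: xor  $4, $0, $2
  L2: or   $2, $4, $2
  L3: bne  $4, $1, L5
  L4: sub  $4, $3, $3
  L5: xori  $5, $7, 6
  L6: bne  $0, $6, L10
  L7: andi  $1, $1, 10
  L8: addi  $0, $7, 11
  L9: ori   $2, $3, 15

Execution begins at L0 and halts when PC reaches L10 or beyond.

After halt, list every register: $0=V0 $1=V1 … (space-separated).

[0] ori   $3, $0, 0  →  {$0:0, $1:4, $2:3, $3:0, $4:11, $5:14, $6:0, $7:12}
[1] xor  $4, $0, $2  →  {$0:0, $1:4, $2:3, $3:0, $4:3, $5:14, $6:0, $7:12}
[2] or   $2, $4, $2  →  {$0:0, $1:4, $2:3, $3:0, $4:3, $5:14, $6:0, $7:12}
[3] bne  $4, $1, L5  →  {$0:0, $1:4, $2:3, $3:0, $4:3, $5:14, $6:0, $7:12}  ⟨branch taken⟩
[4] sub  $4, $3, $3  →  {$0:0, $1:4, $2:3, $3:0, $4:0, $5:14, $6:0, $7:12}
[5] xori  $5, $7, 6  →  {$0:0, $1:4, $2:3, $3:0, $4:0, $5:10, $6:0, $7:12}
[6] bne  $0, $6, L10  →  {$0:0, $1:4, $2:3, $3:0, $4:0, $5:10, $6:0, $7:12}  ⟨branch fallthrough⟩
[7] andi  $1, $1, 10  →  {$0:0, $1:0, $2:3, $3:0, $4:0, $5:10, $6:0, $7:12}
[8] addi  $0, $7, 11  →  {$0:0, $1:0, $2:3, $3:0, $4:0, $5:10, $6:0, $7:12}
[9] ori   $2, $3, 15  →  {$0:0, $1:0, $2:15, $3:0, $4:0, $5:10, $6:0, $7:12}

$0=0 $1=0 $2=15 $3=0 $4=0 $5=10 $6=0 $7=12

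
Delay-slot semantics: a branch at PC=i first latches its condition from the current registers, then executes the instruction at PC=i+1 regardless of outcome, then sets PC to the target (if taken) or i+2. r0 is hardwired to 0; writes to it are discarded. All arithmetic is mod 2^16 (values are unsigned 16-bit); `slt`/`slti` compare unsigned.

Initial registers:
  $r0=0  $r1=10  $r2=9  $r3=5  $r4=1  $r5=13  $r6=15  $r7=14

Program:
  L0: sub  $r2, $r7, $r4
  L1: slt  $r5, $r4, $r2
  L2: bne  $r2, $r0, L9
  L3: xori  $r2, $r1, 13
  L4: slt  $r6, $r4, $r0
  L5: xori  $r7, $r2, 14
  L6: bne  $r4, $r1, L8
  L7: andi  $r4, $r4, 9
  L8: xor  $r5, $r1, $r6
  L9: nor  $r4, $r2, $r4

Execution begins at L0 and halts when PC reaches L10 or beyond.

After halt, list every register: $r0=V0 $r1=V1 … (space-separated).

#0 sub  $r2, $r7, $r4 ; 0/10/13/5/1/13/15/14
#1 slt  $r5, $r4, $r2 ; 0/10/13/5/1/1/15/14
#2 bne  $r2, $r0, L9 ; 0/10/13/5/1/1/15/14 ; →target
#3 xori  $r2, $r1, 13 ; 0/10/7/5/1/1/15/14
#9 nor  $r4, $r2, $r4 ; 0/10/7/5/65528/1/15/14

$r0=0 $r1=10 $r2=7 $r3=5 $r4=65528 $r5=1 $r6=15 $r7=14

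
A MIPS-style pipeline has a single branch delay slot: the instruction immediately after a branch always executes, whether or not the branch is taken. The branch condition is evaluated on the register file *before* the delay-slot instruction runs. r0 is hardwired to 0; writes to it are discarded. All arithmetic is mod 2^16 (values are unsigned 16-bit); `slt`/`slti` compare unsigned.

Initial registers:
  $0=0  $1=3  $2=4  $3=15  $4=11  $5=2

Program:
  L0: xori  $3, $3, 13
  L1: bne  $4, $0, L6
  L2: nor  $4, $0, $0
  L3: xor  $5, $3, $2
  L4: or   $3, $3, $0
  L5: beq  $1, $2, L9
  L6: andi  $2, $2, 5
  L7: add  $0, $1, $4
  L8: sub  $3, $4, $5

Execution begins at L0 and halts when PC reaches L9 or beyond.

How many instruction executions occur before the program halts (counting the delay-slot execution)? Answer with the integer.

6

#0 xori  $3, $3, 13 ; 0/3/4/2/11/2
#1 bne  $4, $0, L6 ; 0/3/4/2/11/2 ; →target
#2 nor  $4, $0, $0 ; 0/3/4/2/65535/2
#6 andi  $2, $2, 5 ; 0/3/4/2/65535/2
#7 add  $0, $1, $4 ; 0/3/4/2/65535/2
#8 sub  $3, $4, $5 ; 0/3/4/65533/65535/2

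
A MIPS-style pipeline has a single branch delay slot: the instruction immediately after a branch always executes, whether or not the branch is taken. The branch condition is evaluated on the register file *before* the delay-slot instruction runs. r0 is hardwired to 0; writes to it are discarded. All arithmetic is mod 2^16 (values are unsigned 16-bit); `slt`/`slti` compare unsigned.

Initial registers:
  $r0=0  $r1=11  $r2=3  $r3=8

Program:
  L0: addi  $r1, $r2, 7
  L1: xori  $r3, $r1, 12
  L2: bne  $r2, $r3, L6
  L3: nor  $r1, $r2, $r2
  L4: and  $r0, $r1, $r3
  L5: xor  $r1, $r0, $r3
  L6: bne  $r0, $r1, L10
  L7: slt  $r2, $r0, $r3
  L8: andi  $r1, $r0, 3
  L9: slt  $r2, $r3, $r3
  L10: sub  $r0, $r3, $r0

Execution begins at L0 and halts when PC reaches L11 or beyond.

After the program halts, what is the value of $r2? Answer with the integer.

1

#0 addi  $r1, $r2, 7 ; 0/10/3/8
#1 xori  $r3, $r1, 12 ; 0/10/3/6
#2 bne  $r2, $r3, L6 ; 0/10/3/6 ; →target
#3 nor  $r1, $r2, $r2 ; 0/65532/3/6
#6 bne  $r0, $r1, L10 ; 0/65532/3/6 ; →target
#7 slt  $r2, $r0, $r3 ; 0/65532/1/6
#10 sub  $r0, $r3, $r0 ; 0/65532/1/6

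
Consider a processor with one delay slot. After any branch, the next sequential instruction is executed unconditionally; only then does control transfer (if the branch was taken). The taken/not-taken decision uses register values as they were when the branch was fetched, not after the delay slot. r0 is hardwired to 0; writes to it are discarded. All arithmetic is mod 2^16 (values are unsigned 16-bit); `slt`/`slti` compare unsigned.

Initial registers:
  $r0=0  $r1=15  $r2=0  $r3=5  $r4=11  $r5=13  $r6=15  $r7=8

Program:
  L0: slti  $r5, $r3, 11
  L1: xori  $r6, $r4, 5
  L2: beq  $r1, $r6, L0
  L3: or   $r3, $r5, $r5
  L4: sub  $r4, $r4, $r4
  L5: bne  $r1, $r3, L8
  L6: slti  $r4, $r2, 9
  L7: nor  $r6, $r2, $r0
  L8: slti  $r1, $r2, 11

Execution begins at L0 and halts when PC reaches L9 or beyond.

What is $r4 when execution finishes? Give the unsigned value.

1

  step pc=0: slti  $r5, $r3, 11  regs=(0,15,0,5,11,1,15,8)
  step pc=1: xori  $r6, $r4, 5  regs=(0,15,0,5,11,1,14,8)
  step pc=2: beq  $r1, $r6, L0  cond=F  regs=(0,15,0,5,11,1,14,8)
  step pc=3: or   $r3, $r5, $r5  regs=(0,15,0,1,11,1,14,8)
  step pc=4: sub  $r4, $r4, $r4  regs=(0,15,0,1,0,1,14,8)
  step pc=5: bne  $r1, $r3, L8  cond=T  regs=(0,15,0,1,0,1,14,8)
  step pc=6: slti  $r4, $r2, 9  regs=(0,15,0,1,1,1,14,8)
  step pc=8: slti  $r1, $r2, 11  regs=(0,1,0,1,1,1,14,8)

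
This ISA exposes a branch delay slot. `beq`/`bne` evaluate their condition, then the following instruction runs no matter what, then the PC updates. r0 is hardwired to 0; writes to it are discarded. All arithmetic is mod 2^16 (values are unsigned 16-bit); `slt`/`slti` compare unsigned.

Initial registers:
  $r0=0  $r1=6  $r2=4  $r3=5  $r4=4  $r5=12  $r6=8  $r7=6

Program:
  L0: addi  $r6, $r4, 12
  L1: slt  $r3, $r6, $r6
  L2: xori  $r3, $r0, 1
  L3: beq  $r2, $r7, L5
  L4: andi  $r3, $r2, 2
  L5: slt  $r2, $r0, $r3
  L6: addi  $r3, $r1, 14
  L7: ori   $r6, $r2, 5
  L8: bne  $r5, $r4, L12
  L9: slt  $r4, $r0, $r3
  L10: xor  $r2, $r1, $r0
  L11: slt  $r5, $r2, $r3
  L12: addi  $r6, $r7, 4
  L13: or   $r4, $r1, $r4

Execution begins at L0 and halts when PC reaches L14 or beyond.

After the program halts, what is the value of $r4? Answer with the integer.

#0 addi  $r6, $r4, 12 ; 0/6/4/5/4/12/16/6
#1 slt  $r3, $r6, $r6 ; 0/6/4/0/4/12/16/6
#2 xori  $r3, $r0, 1 ; 0/6/4/1/4/12/16/6
#3 beq  $r2, $r7, L5 ; 0/6/4/1/4/12/16/6 ; →fallthru
#4 andi  $r3, $r2, 2 ; 0/6/4/0/4/12/16/6
#5 slt  $r2, $r0, $r3 ; 0/6/0/0/4/12/16/6
#6 addi  $r3, $r1, 14 ; 0/6/0/20/4/12/16/6
#7 ori   $r6, $r2, 5 ; 0/6/0/20/4/12/5/6
#8 bne  $r5, $r4, L12 ; 0/6/0/20/4/12/5/6 ; →target
#9 slt  $r4, $r0, $r3 ; 0/6/0/20/1/12/5/6
#12 addi  $r6, $r7, 4 ; 0/6/0/20/1/12/10/6
#13 or   $r4, $r1, $r4 ; 0/6/0/20/7/12/10/6

7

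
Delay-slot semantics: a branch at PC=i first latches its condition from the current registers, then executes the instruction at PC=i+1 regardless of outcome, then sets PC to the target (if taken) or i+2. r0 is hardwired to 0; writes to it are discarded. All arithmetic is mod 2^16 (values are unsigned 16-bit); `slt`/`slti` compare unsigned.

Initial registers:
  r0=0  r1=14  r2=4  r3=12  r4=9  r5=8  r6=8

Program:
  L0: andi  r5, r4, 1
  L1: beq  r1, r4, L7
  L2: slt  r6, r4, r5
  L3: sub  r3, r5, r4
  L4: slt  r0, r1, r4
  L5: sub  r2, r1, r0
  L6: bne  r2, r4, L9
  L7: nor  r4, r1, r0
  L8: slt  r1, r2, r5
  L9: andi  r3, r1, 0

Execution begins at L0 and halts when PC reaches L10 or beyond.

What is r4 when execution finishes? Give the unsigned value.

PC=0  andi  r5, r4, 1        | r0=0 r1=14 r2=4 r3=12 r4=9 r5=1 r6=8
PC=1  beq  r1, r4, L7        | r0=0 r1=14 r2=4 r3=12 r4=9 r5=1 r6=8  [not taken]
PC=2  slt  r6, r4, r5        | r0=0 r1=14 r2=4 r3=12 r4=9 r5=1 r6=0
PC=3  sub  r3, r5, r4        | r0=0 r1=14 r2=4 r3=65528 r4=9 r5=1 r6=0
PC=4  slt  r0, r1, r4        | r0=0 r1=14 r2=4 r3=65528 r4=9 r5=1 r6=0
PC=5  sub  r2, r1, r0        | r0=0 r1=14 r2=14 r3=65528 r4=9 r5=1 r6=0
PC=6  bne  r2, r4, L9        | r0=0 r1=14 r2=14 r3=65528 r4=9 r5=1 r6=0  [TAKEN]
PC=7  nor  r4, r1, r0        | r0=0 r1=14 r2=14 r3=65528 r4=65521 r5=1 r6=0
PC=9  andi  r3, r1, 0        | r0=0 r1=14 r2=14 r3=0 r4=65521 r5=1 r6=0

65521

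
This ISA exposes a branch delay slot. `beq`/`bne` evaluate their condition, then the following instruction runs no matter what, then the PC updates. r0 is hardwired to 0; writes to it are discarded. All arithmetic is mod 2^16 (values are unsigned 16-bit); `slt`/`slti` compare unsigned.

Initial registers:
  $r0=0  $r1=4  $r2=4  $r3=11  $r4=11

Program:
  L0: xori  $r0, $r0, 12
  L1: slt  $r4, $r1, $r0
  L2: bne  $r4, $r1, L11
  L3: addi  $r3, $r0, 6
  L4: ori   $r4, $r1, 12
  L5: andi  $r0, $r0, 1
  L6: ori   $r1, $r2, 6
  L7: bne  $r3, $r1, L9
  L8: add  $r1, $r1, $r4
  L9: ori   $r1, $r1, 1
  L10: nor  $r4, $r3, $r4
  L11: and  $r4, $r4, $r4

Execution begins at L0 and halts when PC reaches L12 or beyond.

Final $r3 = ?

6

  step pc=0: xori  $r0, $r0, 12  regs=(0,4,4,11,11)
  step pc=1: slt  $r4, $r1, $r0  regs=(0,4,4,11,0)
  step pc=2: bne  $r4, $r1, L11  cond=T  regs=(0,4,4,11,0)
  step pc=3: addi  $r3, $r0, 6  regs=(0,4,4,6,0)
  step pc=11: and  $r4, $r4, $r4  regs=(0,4,4,6,0)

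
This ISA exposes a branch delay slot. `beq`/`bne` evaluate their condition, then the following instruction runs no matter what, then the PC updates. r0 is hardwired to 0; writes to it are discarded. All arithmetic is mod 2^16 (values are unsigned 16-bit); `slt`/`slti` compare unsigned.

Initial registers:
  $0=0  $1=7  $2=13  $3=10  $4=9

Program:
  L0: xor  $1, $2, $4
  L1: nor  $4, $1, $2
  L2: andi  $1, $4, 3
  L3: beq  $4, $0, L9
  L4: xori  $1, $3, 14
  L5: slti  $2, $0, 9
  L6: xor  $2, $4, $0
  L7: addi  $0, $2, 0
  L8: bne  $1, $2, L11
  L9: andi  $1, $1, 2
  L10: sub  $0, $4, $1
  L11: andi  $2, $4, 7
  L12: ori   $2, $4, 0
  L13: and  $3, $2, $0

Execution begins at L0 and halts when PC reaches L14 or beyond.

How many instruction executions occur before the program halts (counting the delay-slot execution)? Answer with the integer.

13

[0] xor  $1, $2, $4  →  {$0:0, $1:4, $2:13, $3:10, $4:9}
[1] nor  $4, $1, $2  →  {$0:0, $1:4, $2:13, $3:10, $4:65522}
[2] andi  $1, $4, 3  →  {$0:0, $1:2, $2:13, $3:10, $4:65522}
[3] beq  $4, $0, L9  →  {$0:0, $1:2, $2:13, $3:10, $4:65522}  ⟨branch fallthrough⟩
[4] xori  $1, $3, 14  →  {$0:0, $1:4, $2:13, $3:10, $4:65522}
[5] slti  $2, $0, 9  →  {$0:0, $1:4, $2:1, $3:10, $4:65522}
[6] xor  $2, $4, $0  →  {$0:0, $1:4, $2:65522, $3:10, $4:65522}
[7] addi  $0, $2, 0  →  {$0:0, $1:4, $2:65522, $3:10, $4:65522}
[8] bne  $1, $2, L11  →  {$0:0, $1:4, $2:65522, $3:10, $4:65522}  ⟨branch taken⟩
[9] andi  $1, $1, 2  →  {$0:0, $1:0, $2:65522, $3:10, $4:65522}
[11] andi  $2, $4, 7  →  {$0:0, $1:0, $2:2, $3:10, $4:65522}
[12] ori   $2, $4, 0  →  {$0:0, $1:0, $2:65522, $3:10, $4:65522}
[13] and  $3, $2, $0  →  {$0:0, $1:0, $2:65522, $3:0, $4:65522}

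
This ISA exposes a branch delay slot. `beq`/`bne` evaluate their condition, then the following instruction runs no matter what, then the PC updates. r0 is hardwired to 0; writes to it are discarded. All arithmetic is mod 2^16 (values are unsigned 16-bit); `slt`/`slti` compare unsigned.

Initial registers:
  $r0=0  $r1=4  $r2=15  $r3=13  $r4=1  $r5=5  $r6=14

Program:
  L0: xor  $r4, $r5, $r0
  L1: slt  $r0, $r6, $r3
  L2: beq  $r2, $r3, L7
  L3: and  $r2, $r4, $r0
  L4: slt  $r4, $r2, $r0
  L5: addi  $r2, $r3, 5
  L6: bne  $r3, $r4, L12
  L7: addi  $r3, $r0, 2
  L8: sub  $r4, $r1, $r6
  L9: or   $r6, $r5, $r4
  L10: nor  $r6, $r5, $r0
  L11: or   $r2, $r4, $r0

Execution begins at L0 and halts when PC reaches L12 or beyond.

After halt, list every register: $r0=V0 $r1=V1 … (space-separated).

$r0=0 $r1=4 $r2=18 $r3=2 $r4=0 $r5=5 $r6=14

  step pc=0: xor  $r4, $r5, $r0  regs=(0,4,15,13,5,5,14)
  step pc=1: slt  $r0, $r6, $r3  regs=(0,4,15,13,5,5,14)
  step pc=2: beq  $r2, $r3, L7  cond=F  regs=(0,4,15,13,5,5,14)
  step pc=3: and  $r2, $r4, $r0  regs=(0,4,0,13,5,5,14)
  step pc=4: slt  $r4, $r2, $r0  regs=(0,4,0,13,0,5,14)
  step pc=5: addi  $r2, $r3, 5  regs=(0,4,18,13,0,5,14)
  step pc=6: bne  $r3, $r4, L12  cond=T  regs=(0,4,18,13,0,5,14)
  step pc=7: addi  $r3, $r0, 2  regs=(0,4,18,2,0,5,14)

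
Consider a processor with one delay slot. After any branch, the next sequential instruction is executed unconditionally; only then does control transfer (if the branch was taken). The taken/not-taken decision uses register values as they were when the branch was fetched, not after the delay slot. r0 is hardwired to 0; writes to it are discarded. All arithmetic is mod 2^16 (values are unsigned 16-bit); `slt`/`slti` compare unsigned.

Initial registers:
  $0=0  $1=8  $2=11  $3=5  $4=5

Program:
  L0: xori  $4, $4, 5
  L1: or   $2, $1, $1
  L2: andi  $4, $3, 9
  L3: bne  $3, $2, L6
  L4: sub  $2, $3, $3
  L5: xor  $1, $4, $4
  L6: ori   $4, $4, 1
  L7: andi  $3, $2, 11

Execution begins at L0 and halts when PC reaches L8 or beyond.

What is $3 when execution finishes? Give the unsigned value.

0

  step pc=0: xori  $4, $4, 5  regs=(0,8,11,5,0)
  step pc=1: or   $2, $1, $1  regs=(0,8,8,5,0)
  step pc=2: andi  $4, $3, 9  regs=(0,8,8,5,1)
  step pc=3: bne  $3, $2, L6  cond=T  regs=(0,8,8,5,1)
  step pc=4: sub  $2, $3, $3  regs=(0,8,0,5,1)
  step pc=6: ori   $4, $4, 1  regs=(0,8,0,5,1)
  step pc=7: andi  $3, $2, 11  regs=(0,8,0,0,1)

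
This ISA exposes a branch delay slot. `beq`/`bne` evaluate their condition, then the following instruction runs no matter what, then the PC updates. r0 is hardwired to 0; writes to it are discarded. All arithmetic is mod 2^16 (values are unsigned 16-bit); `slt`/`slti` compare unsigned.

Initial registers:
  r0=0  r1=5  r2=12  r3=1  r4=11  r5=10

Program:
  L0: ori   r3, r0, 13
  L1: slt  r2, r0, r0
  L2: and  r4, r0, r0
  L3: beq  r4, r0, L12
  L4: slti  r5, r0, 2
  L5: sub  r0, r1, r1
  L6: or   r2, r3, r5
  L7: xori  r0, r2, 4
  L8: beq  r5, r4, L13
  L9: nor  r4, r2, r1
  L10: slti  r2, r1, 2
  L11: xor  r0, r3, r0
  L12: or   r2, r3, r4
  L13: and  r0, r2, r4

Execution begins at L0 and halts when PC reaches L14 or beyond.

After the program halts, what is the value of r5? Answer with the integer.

#0 ori   r3, r0, 13 ; 0/5/12/13/11/10
#1 slt  r2, r0, r0 ; 0/5/0/13/11/10
#2 and  r4, r0, r0 ; 0/5/0/13/0/10
#3 beq  r4, r0, L12 ; 0/5/0/13/0/10 ; →target
#4 slti  r5, r0, 2 ; 0/5/0/13/0/1
#12 or   r2, r3, r4 ; 0/5/13/13/0/1
#13 and  r0, r2, r4 ; 0/5/13/13/0/1

1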